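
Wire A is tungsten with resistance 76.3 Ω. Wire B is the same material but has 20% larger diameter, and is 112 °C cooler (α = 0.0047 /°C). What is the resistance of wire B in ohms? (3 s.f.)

25.1 Ω

R ∝ ρL/d² with ρ ∝ (1+αΔT), so R_B/R_A = (1 + 20/100)⁻² × (1 − 0.0047×112)
= 0.6944 × 0.4736 = 0.3289
R_B = 0.3289 × 76.3 = 25.1 Ω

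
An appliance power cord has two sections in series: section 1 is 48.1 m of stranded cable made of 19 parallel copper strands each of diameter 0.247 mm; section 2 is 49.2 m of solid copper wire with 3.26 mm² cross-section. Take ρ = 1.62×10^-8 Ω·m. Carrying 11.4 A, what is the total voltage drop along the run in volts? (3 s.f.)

Section 1: A_strand = π(1.2350e-04)² = 4.792e-08 m²; R₁ = ρL/(N·A_s) = (1.62×10^-8)(48.1)/(19×4.792e-08) = 0.8559 Ω
Section 2: A = 3.26 mm² = 3.260e-06 m²
R₂ = (1.62×10^-8)(49.2)/(3.260e-06) = 0.2445 Ω
R = R₁ + R₂ = 1.1 Ω
V = IR = 11.4 × 1.1 = 12.5 V

12.5 V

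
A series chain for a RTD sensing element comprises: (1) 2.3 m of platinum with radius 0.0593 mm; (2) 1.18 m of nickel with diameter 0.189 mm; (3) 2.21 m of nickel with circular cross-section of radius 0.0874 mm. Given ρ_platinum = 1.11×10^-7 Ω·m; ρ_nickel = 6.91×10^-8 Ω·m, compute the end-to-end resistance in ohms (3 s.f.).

Seg 1: A = πr² = π(5.9300e-05 m)² = 1.105e-08 m²
R_1 = (1.11×10^-7)(2.3)/(1.105e-08) = 23.11 Ω
Seg 2: A = π(d/2)² = π(9.4500e-05 m)² = 2.806e-08 m²
R_2 = (6.91×10^-8)(1.18)/(2.806e-08) = 2.906 Ω
Seg 3: A = πr² = π(8.7400e-05 m)² = 2.400e-08 m²
R_3 = (6.91×10^-8)(2.21)/(2.400e-08) = 6.364 Ω
R_total = R_1 + R_2 + R_3 = 32.4 Ω

32.4 Ω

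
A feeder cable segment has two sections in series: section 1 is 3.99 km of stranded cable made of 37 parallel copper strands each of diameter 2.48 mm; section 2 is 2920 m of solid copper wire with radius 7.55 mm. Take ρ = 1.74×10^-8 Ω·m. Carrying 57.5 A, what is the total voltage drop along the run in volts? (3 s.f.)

38.6 V

Section 1: A_strand = π(1.2400e-03)² = 4.831e-06 m²; R₁ = ρL/(N·A_s) = (1.74×10^-8)(3990)/(37×4.831e-06) = 0.3884 Ω
Section 2: A = πr² = π(7.5500e-03 m)² = 1.791e-04 m²
R₂ = (1.74×10^-8)(2920)/(1.791e-04) = 0.2837 Ω
R = R₁ + R₂ = 0.6722 Ω
V = IR = 57.5 × 0.6722 = 38.6 V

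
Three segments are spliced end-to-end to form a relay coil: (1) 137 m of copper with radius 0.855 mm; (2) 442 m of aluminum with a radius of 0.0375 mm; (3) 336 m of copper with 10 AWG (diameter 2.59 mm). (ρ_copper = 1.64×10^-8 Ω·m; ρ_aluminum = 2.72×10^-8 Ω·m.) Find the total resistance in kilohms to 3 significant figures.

Seg 1: A = πr² = π(8.5500e-04 m)² = 2.297e-06 m²
R_1 = (1.64×10^-8)(137)/(2.297e-06) = 0.9783 Ω
Seg 2: A = πr² = π(3.7500e-05 m)² = 4.418e-09 m²
R_2 = (2.72×10^-8)(442)/(4.418e-09) = 2721 Ω
Seg 3: A = π(2.59/2 mm)² = π(1.2950e-03 m)² = 5.269e-06 m²
R_3 = (1.64×10^-8)(336)/(5.269e-06) = 1.046 Ω
R_total = R_1 + R_2 + R_3 = 2.72 kΩ

2.72 kΩ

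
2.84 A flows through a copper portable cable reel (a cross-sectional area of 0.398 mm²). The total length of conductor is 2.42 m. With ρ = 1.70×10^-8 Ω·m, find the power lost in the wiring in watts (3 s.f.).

0.834 W

A = 0.398 mm² = 3.980e-07 m²
R = ρL/A = (1.70×10^-8)(2.42)/(3.980e-07) = 0.1034 Ω
P = I²R = (2.84)² × 0.1034 = 0.834 W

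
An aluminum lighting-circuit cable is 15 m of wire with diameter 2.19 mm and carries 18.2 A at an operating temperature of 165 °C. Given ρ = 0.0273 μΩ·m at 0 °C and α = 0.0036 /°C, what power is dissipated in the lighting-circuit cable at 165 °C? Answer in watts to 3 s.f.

ρ = 0.0273 μΩ·m = 2.73×10^-8 Ω·m
A = π(d/2)² = π(1.0950e-03 m)² = 3.767e-06 m²
R₍0₎ = ρL/A = (2.73×10^-8)(15)/(3.767e-06) = 0.1087 Ω
R₍165₎ = R₍0₎(1 + αΔT) = 0.1087 × (1 + 0.0036×165) = 0.1733 Ω
P = I²R = (18.2)² × 0.1733 = 57.4 W

57.4 W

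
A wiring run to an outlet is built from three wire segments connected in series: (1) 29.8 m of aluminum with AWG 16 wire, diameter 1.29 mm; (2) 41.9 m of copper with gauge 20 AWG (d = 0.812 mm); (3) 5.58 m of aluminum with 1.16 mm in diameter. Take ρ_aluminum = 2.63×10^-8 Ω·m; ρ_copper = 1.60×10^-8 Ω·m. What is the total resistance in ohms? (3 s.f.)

2.03 Ω

Seg 1: A = π(1.29/2 mm)² = π(6.4500e-04 m)² = 1.307e-06 m²
R_1 = (2.63×10^-8)(29.8)/(1.307e-06) = 0.5997 Ω
Seg 2: A = π(0.812/2 mm)² = π(4.0600e-04 m)² = 5.178e-07 m²
R_2 = (1.60×10^-8)(41.9)/(5.178e-07) = 1.295 Ω
Seg 3: A = π(d/2)² = π(5.8000e-04 m)² = 1.057e-06 m²
R_3 = (2.63×10^-8)(5.58)/(1.057e-06) = 0.1389 Ω
R_total = R_1 + R_2 + R_3 = 2.03 Ω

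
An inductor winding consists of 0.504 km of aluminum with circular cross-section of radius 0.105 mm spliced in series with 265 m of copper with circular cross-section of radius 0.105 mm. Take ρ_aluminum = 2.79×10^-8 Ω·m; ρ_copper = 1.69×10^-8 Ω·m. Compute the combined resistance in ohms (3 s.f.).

535 Ω

Segment 1: A = πr² = π(1.0500e-04 m)² = 3.464e-08 m²
R₁ = ρL/A = (2.79×10^-8)(504)/(3.464e-08) = 406 Ω
R₂ = (1.69×10^-8)(265)/(3.464e-08) = 129.3 Ω
R = R₁ + R₂ = 535 Ω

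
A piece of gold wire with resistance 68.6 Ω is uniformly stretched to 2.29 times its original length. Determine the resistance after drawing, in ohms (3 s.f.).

360 Ω

Volume constant ⇒ A' = A/k with k = 2.29. R' = ρ(kL)/(A/k) = k²R.
R' = 5.244 × 68.6 = 360 Ω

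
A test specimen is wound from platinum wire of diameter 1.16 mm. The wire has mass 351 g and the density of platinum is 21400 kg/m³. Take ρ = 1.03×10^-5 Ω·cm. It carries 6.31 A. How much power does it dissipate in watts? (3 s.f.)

60.2 W

ρ = 1.03×10^-5 Ω·cm = 1.03×10^-7 Ω·m
A = π(d/2)² = π(5.8000e-04 m)² = 1.0568e-06 m²
L = m/(density·A) = 0.351/(21400×1.0568e-06) = 15.52 m
R = ρL/A = (1.03×10^-7)(15.52)/(1.0568e-06) = 1.513 Ω
P = I²R = (6.31)² × 1.513 = 60.2 W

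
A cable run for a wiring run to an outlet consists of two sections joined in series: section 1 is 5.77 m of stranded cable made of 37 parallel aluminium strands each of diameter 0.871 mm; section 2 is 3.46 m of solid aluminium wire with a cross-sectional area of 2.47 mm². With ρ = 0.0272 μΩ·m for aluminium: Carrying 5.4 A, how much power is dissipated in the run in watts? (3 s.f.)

1.32 W

ρ = 0.0272 μΩ·m = 2.72×10^-8 Ω·m
Section 1: A_strand = π(4.3550e-04)² = 5.958e-07 m²; R₁ = ρL/(N·A_s) = (2.72×10^-8)(5.77)/(37×5.958e-07) = 0.007119 Ω
Section 2: A = 2.47 mm² = 2.470e-06 m²
R₂ = (2.72×10^-8)(3.46)/(2.470e-06) = 0.0381 Ω
R = R₁ + R₂ = 0.04522 Ω
P = I²R = (5.4)² × 0.04522 = 1.32 W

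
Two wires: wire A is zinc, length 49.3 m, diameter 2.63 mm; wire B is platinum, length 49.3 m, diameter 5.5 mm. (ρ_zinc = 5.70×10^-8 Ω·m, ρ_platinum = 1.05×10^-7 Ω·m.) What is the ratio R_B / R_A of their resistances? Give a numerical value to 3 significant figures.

R ∝ ρL/d², so R_B/R_A = (ρ_B/ρ_A) × (d_A/d_B)²
= (1.05×10^-7/5.70×10^-8) × (2.63/5.5)² = 0.421

0.421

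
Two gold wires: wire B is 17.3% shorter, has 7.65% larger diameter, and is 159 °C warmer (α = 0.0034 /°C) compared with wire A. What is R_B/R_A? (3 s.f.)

R ∝ ρL/d² with ρ ∝ (1+αΔT), so R_B/R_A = (1 − 17.3/100) × (1 + 7.65/100)⁻² × (1 + 0.0034×159)
= 0.827 × 0.8629 × 1.541 = 1.10

1.10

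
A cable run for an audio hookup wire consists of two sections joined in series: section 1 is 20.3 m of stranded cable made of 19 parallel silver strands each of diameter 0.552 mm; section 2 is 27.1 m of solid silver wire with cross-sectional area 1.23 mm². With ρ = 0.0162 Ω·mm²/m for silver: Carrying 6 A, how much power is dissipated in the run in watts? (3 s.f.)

15.5 W

ρ = 0.0162 Ω·mm²/m = 1.62×10^-8 Ω·m
Section 1: A_strand = π(2.7600e-04)² = 2.393e-07 m²; R₁ = ρL/(N·A_s) = (1.62×10^-8)(20.3)/(19×2.393e-07) = 0.07233 Ω
Section 2: A = 1.23 mm² = 1.230e-06 m²
R₂ = (1.62×10^-8)(27.1)/(1.230e-06) = 0.3569 Ω
R = R₁ + R₂ = 0.4293 Ω
P = I²R = (6)² × 0.4293 = 15.5 W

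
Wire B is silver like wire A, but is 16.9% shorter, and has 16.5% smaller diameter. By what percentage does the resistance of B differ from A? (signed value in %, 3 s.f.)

19.2%

R ∝ L/d², so R_B/R_A = (1 − 16.9/100) × (1 − 16.5/100)⁻²
= 0.831 × 1.434 = 1.192
(R_B − R_A)/R_A = 1.192 − 1 = 19.2%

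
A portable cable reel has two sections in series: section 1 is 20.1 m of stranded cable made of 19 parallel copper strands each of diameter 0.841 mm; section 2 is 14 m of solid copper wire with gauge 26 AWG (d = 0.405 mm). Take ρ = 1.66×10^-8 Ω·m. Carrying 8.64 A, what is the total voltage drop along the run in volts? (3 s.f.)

Section 1: A_strand = π(4.2050e-04)² = 5.555e-07 m²; R₁ = ρL/(N·A_s) = (1.66×10^-8)(20.1)/(19×5.555e-07) = 0.03161 Ω
Section 2: A = π(0.405/2 mm)² = π(2.0250e-04 m)² = 1.288e-07 m²
R₂ = (1.66×10^-8)(14)/(1.288e-07) = 1.804 Ω
R = R₁ + R₂ = 1.836 Ω
V = IR = 8.64 × 1.836 = 15.9 V

15.9 V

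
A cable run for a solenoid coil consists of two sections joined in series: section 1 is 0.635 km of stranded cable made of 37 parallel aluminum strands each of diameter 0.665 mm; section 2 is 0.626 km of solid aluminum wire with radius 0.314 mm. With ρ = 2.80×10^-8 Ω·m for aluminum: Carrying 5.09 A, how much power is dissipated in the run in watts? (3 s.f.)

1500 W

Section 1: A_strand = π(3.3250e-04)² = 3.473e-07 m²; R₁ = ρL/(N·A_s) = (2.80×10^-8)(635)/(37×3.473e-07) = 1.384 Ω
Section 2: A = πr² = π(3.1400e-04 m)² = 3.097e-07 m²
R₂ = (2.80×10^-8)(626)/(3.097e-07) = 56.59 Ω
R = R₁ + R₂ = 57.97 Ω
P = I²R = (5.09)² × 57.97 = 1500 W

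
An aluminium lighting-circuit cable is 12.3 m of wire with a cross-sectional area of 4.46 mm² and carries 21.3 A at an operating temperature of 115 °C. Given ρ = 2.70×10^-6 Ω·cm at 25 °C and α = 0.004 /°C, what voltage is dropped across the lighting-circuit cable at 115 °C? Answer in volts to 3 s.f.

ρ = 2.70×10^-6 Ω·cm = 2.70×10^-8 Ω·m
A = 4.46 mm² = 4.460e-06 m²
R₍25₎ = ρL/A = (2.70×10^-8)(12.3)/(4.460e-06) = 0.07446 Ω
R₍115₎ = R₍25₎(1 + αΔT) = 0.07446 × (1 + 0.004×90) = 0.1013 Ω
V = IR = 21.3 × 0.1013 = 2.16 V

2.16 V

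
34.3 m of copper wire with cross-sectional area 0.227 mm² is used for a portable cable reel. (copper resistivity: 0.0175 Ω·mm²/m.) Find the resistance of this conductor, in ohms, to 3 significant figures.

ρ = 0.0175 Ω·mm²/m = 1.75×10^-8 Ω·m
A = 0.227 mm² = 2.270e-07 m²
R = ρL/A = (1.75×10^-8)(34.3 m)/(2.270e-07 m²) = 2.64 Ω

2.64 Ω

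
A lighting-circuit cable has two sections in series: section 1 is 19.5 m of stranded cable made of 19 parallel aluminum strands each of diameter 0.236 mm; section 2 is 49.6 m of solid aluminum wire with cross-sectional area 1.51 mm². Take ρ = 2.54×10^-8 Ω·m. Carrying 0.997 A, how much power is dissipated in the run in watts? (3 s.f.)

1.42 W

Section 1: A_strand = π(1.1800e-04)² = 4.374e-08 m²; R₁ = ρL/(N·A_s) = (2.54×10^-8)(19.5)/(19×4.374e-08) = 0.5959 Ω
Section 2: A = 1.51 mm² = 1.510e-06 m²
R₂ = (2.54×10^-8)(49.6)/(1.510e-06) = 0.8343 Ω
R = R₁ + R₂ = 1.43 Ω
P = I²R = (0.997)² × 1.43 = 1.42 W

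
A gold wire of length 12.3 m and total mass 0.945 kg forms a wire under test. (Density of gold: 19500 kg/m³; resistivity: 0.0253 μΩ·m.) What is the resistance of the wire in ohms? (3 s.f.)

ρ = 0.0253 μΩ·m = 2.53×10^-8 Ω·m
A = m/(density·L) = 0.945/(19500×12.3) = 3.9400e-06 m²
R = ρL/A = (2.53×10^-8)(12.3)/(3.9400e-06) = 0.0790 Ω

0.0790 Ω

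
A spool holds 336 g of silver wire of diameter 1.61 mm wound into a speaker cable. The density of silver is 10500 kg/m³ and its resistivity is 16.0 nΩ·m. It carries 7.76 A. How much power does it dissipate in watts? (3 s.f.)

7.44 W

ρ = 16.0 nΩ·m = 1.60×10^-8 Ω·m
A = π(d/2)² = π(8.0500e-04 m)² = 2.0358e-06 m²
L = m/(density·A) = 0.336/(10500×2.0358e-06) = 15.72 m
R = ρL/A = (1.60×10^-8)(15.72)/(2.0358e-06) = 0.1235 Ω
P = I²R = (7.76)² × 0.1235 = 7.44 W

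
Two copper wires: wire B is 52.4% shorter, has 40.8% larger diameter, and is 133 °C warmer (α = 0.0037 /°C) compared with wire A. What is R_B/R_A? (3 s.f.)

0.358

R ∝ ρL/d² with ρ ∝ (1+αΔT), so R_B/R_A = (1 − 52.4/100) × (1 + 40.8/100)⁻² × (1 + 0.0037×133)
= 0.476 × 0.5044 × 1.492 = 0.358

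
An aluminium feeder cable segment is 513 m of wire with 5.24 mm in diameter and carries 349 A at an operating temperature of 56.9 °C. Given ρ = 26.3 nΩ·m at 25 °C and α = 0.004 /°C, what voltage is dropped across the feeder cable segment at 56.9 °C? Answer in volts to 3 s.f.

ρ = 26.3 nΩ·m = 2.63×10^-8 Ω·m
A = π(d/2)² = π(2.6200e-03 m)² = 2.157e-05 m²
R₍25₎ = ρL/A = (2.63×10^-8)(513)/(2.157e-05) = 0.6256 Ω
R₍56.9₎ = R₍25₎(1 + αΔT) = 0.6256 × (1 + 0.004×31.9) = 0.7055 Ω
V = IR = 349 × 0.7055 = 246 V

246 V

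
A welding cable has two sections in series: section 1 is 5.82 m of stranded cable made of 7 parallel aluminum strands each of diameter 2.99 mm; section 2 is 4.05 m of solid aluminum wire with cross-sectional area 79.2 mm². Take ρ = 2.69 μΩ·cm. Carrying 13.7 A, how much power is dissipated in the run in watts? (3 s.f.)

0.856 W

ρ = 2.69 μΩ·cm = 2.69×10^-8 Ω·m
Section 1: A_strand = π(1.4950e-03)² = 7.022e-06 m²; R₁ = ρL/(N·A_s) = (2.69×10^-8)(5.82)/(7×7.022e-06) = 0.003185 Ω
Section 2: A = 79.2 mm² = 7.920e-05 m²
R₂ = (2.69×10^-8)(4.05)/(7.920e-05) = 0.001376 Ω
R = R₁ + R₂ = 0.004561 Ω
P = I²R = (13.7)² × 0.004561 = 0.856 W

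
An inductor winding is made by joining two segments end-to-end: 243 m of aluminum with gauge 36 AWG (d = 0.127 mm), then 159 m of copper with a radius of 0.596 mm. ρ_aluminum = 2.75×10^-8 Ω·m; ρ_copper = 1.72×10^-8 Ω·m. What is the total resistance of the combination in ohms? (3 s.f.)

530 Ω

Segment 1: A = π(0.127/2 mm)² = π(6.3500e-05 m)² = 1.267e-08 m²
R₁ = ρL/A = (2.75×10^-8)(243)/(1.267e-08) = 527.5 Ω
Segment 2: A = πr² = π(5.9600e-04 m)² = 1.116e-06 m²
R₂ = (1.72×10^-8)(159)/(1.116e-06) = 2.451 Ω
R = R₁ + R₂ = 530 Ω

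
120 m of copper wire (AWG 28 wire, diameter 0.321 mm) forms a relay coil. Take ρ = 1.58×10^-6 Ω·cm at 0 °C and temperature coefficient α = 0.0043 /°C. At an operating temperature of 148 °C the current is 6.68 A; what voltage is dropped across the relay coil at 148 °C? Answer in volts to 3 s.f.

256 V

ρ = 1.58×10^-6 Ω·cm = 1.58×10^-8 Ω·m
A = π(0.321/2 mm)² = π(1.6050e-04 m)² = 8.093e-08 m²
R₍0₎ = ρL/A = (1.58×10^-8)(120)/(8.093e-08) = 23.43 Ω
R₍148₎ = R₍0₎(1 + αΔT) = 23.43 × (1 + 0.0043×148) = 38.34 Ω
V = IR = 6.68 × 38.34 = 256 V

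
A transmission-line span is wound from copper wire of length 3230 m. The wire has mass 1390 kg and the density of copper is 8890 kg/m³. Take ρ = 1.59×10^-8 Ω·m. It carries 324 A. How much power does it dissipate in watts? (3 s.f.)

1.11×10^5 W

A = m/(density·L) = 1390/(8890×3230) = 4.8407e-05 m²
R = ρL/A = (1.59×10^-8)(3230)/(4.8407e-05) = 1.061 Ω
P = I²R = (324)² × 1.061 = 1.11×10^5 W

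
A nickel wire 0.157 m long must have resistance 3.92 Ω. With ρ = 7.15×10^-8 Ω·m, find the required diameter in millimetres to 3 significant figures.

0.0604 mm

A = ρL/R = (7.15×10^-8)(0.157)/(3.92) = 2.864e-09 m²
d = 2√(A/π) = 6.038e-05 m = 0.0604 mm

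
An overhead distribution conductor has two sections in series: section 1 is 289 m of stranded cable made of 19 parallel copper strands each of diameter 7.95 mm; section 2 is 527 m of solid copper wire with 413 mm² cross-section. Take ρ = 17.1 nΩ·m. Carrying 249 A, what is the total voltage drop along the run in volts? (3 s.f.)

ρ = 17.1 nΩ·m = 1.71×10^-8 Ω·m
Section 1: A_strand = π(3.9750e-03)² = 4.964e-05 m²; R₁ = ρL/(N·A_s) = (1.71×10^-8)(289)/(19×4.964e-05) = 0.00524 Ω
Section 2: A = 413 mm² = 4.130e-04 m²
R₂ = (1.71×10^-8)(527)/(4.130e-04) = 0.02182 Ω
R = R₁ + R₂ = 0.02706 Ω
V = IR = 249 × 0.02706 = 6.74 V

6.74 V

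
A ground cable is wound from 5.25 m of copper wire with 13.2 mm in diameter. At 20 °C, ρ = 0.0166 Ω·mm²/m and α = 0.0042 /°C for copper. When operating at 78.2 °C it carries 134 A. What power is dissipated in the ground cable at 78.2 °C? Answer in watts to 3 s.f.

14.2 W

ρ = 0.0166 Ω·mm²/m = 1.66×10^-8 Ω·m
A = π(d/2)² = π(6.6000e-03 m)² = 1.368e-04 m²
R₍20₎ = ρL/A = (1.66×10^-8)(5.25)/(1.368e-04) = 6.368×10^-4 Ω
R₍78.2₎ = R₍20₎(1 + αΔT) = 6.368×10^-4 × (1 + 0.0042×58.2) = 7.925×10^-4 Ω
P = I²R = (134)² × 7.925×10^-4 = 14.2 W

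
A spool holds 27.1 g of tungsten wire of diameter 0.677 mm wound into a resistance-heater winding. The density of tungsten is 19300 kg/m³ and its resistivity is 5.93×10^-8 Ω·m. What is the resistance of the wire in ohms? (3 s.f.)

0.643 Ω

A = π(d/2)² = π(3.3850e-04 m)² = 3.5997e-07 m²
L = m/(density·A) = 0.0271/(19300×3.5997e-07) = 3.901 m
R = ρL/A = (5.93×10^-8)(3.901)/(3.5997e-07) = 0.643 Ω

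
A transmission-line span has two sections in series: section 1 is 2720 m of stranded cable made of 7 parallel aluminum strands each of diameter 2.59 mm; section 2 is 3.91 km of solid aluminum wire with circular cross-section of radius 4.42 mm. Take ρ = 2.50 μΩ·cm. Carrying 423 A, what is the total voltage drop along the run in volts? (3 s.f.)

ρ = 2.50 μΩ·cm = 2.50×10^-8 Ω·m
Section 1: A_strand = π(1.2950e-03)² = 5.269e-06 m²; R₁ = ρL/(N·A_s) = (2.50×10^-8)(2720)/(7×5.269e-06) = 1.844 Ω
Section 2: A = πr² = π(4.4200e-03 m)² = 6.138e-05 m²
R₂ = (2.50×10^-8)(3910)/(6.138e-05) = 1.593 Ω
R = R₁ + R₂ = 3.436 Ω
V = IR = 423 × 3.436 = 1450 V

1450 V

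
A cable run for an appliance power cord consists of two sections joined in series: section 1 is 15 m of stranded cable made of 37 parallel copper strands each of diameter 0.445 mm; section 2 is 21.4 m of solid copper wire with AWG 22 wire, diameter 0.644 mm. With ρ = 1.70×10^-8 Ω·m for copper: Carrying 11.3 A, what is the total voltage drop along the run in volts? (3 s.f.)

13.1 V

Section 1: A_strand = π(2.2250e-04)² = 1.555e-07 m²; R₁ = ρL/(N·A_s) = (1.70×10^-8)(15)/(37×1.555e-07) = 0.04431 Ω
Section 2: A = π(0.644/2 mm)² = π(3.2200e-04 m)² = 3.257e-07 m²
R₂ = (1.70×10^-8)(21.4)/(3.257e-07) = 1.117 Ω
R = R₁ + R₂ = 1.161 Ω
V = IR = 11.3 × 1.161 = 13.1 V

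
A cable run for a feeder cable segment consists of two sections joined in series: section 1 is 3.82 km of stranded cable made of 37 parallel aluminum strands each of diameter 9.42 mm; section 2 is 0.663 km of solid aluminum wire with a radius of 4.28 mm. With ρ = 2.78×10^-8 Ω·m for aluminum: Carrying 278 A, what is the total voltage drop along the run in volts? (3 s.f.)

Section 1: A_strand = π(4.7100e-03)² = 6.969e-05 m²; R₁ = ρL/(N·A_s) = (2.78×10^-8)(3820)/(37×6.969e-05) = 0.04118 Ω
Section 2: A = πr² = π(4.2800e-03 m)² = 5.755e-05 m²
R₂ = (2.78×10^-8)(663)/(5.755e-05) = 0.3203 Ω
R = R₁ + R₂ = 0.3615 Ω
V = IR = 278 × 0.3615 = 100 V

100 V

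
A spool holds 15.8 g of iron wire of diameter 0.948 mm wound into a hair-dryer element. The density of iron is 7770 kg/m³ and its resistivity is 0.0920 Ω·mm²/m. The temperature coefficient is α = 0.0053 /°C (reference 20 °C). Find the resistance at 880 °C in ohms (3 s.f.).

2.09 Ω

ρ = 0.0920 Ω·mm²/m = 9.20×10^-8 Ω·m
A = π(d/2)² = π(4.7400e-04 m)² = 7.0584e-07 m²
L = m/(density·A) = 0.0158/(7770×7.0584e-07) = 2.881 m
R = ρL/A = (9.20×10^-8)(2.881)/(7.0584e-07) = 0.3755 Ω
R(880 °C) = 0.3755 × (1 + 0.0053×860) = 2.09 Ω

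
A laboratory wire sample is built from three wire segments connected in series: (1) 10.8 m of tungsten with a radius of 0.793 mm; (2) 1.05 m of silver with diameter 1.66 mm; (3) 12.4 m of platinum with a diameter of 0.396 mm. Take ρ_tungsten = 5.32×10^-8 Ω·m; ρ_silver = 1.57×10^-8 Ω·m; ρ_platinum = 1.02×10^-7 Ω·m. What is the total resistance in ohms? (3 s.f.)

10.6 Ω

Seg 1: A = πr² = π(7.9300e-04 m)² = 1.976e-06 m²
R_1 = (5.32×10^-8)(10.8)/(1.976e-06) = 0.2908 Ω
Seg 2: A = π(d/2)² = π(8.3000e-04 m)² = 2.164e-06 m²
R_2 = (1.57×10^-8)(1.05)/(2.164e-06) = 0.007617 Ω
Seg 3: A = π(d/2)² = π(1.9800e-04 m)² = 1.232e-07 m²
R_3 = (1.02×10^-7)(12.4)/(1.232e-07) = 10.27 Ω
R_total = R_1 + R_2 + R_3 = 10.6 Ω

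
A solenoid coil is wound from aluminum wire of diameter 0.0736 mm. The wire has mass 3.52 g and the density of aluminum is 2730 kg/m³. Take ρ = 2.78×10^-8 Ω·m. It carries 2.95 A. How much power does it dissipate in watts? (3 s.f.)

17200 W

A = π(d/2)² = π(3.6800e-05 m)² = 4.2545e-09 m²
L = m/(density·A) = 0.00352/(2730×4.2545e-09) = 303.1 m
R = ρL/A = (2.78×10^-8)(303.1)/(4.2545e-09) = 1980 Ω
P = I²R = (2.95)² × 1980 = 17200 W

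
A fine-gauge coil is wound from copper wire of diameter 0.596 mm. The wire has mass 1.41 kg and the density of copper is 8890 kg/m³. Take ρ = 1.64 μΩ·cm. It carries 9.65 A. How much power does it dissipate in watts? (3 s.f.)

ρ = 1.64 μΩ·cm = 1.64×10^-8 Ω·m
A = π(d/2)² = π(2.9800e-04 m)² = 2.7899e-07 m²
L = m/(density·A) = 1.41/(8890×2.7899e-07) = 568.5 m
R = ρL/A = (1.64×10^-8)(568.5)/(2.7899e-07) = 33.42 Ω
P = I²R = (9.65)² × 33.42 = 3110 W

3110 W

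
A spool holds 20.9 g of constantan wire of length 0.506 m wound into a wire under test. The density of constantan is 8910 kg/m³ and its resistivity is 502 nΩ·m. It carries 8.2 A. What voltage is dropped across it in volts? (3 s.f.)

0.449 V

ρ = 502 nΩ·m = 5.02×10^-7 Ω·m
A = m/(density·L) = 0.0209/(8910×0.506) = 4.6357e-06 m²
R = ρL/A = (5.02×10^-7)(0.506)/(4.6357e-06) = 0.05479 Ω
V = IR = 8.2 × 0.05479 = 0.449 V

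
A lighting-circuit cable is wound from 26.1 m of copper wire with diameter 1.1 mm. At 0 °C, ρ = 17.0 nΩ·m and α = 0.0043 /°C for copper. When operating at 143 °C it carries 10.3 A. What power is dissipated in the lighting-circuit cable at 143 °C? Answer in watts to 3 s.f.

80.0 W

ρ = 17.0 nΩ·m = 1.70×10^-8 Ω·m
A = π(d/2)² = π(5.5000e-04 m)² = 9.503e-07 m²
R₍0₎ = ρL/A = (1.70×10^-8)(26.1)/(9.503e-07) = 0.4669 Ω
R₍143₎ = R₍0₎(1 + αΔT) = 0.4669 × (1 + 0.0043×143) = 0.754 Ω
P = I²R = (10.3)² × 0.754 = 80.0 W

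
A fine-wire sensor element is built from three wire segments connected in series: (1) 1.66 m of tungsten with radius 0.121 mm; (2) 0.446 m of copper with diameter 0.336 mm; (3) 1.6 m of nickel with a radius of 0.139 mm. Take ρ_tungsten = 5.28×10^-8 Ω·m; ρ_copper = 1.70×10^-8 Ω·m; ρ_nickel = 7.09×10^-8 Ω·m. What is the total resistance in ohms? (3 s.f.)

3.86 Ω

Seg 1: A = πr² = π(1.2100e-04 m)² = 4.600e-08 m²
R_1 = (5.28×10^-8)(1.66)/(4.600e-08) = 1.906 Ω
Seg 2: A = π(d/2)² = π(1.6800e-04 m)² = 8.867e-08 m²
R_2 = (1.70×10^-8)(0.446)/(8.867e-08) = 0.08551 Ω
Seg 3: A = πr² = π(1.3900e-04 m)² = 6.070e-08 m²
R_3 = (7.09×10^-8)(1.6)/(6.070e-08) = 1.869 Ω
R_total = R_1 + R_2 + R_3 = 3.86 Ω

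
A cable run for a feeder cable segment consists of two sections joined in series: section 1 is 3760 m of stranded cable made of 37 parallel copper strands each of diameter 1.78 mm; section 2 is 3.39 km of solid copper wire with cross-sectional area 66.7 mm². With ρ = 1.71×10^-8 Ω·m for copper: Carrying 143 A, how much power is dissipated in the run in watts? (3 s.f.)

Section 1: A_strand = π(8.9000e-04)² = 2.488e-06 m²; R₁ = ρL/(N·A_s) = (1.71×10^-8)(3760)/(37×2.488e-06) = 0.6983 Ω
Section 2: A = 66.7 mm² = 6.670e-05 m²
R₂ = (1.71×10^-8)(3390)/(6.670e-05) = 0.8691 Ω
R = R₁ + R₂ = 1.567 Ω
P = I²R = (143)² × 1.567 = 32100 W

32100 W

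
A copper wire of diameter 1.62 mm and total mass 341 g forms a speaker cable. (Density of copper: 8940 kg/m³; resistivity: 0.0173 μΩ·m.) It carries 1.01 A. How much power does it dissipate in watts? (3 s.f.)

ρ = 0.0173 μΩ·m = 1.73×10^-8 Ω·m
A = π(d/2)² = π(8.1000e-04 m)² = 2.0612e-06 m²
L = m/(density·A) = 0.341/(8940×2.0612e-06) = 18.51 m
R = ρL/A = (1.73×10^-8)(18.51)/(2.0612e-06) = 0.1553 Ω
P = I²R = (1.01)² × 0.1553 = 0.158 W

0.158 W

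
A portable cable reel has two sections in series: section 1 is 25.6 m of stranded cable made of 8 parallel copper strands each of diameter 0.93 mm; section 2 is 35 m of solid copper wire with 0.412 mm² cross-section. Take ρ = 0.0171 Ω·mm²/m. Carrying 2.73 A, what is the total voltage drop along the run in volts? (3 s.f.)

4.19 V

ρ = 0.0171 Ω·mm²/m = 1.71×10^-8 Ω·m
Section 1: A_strand = π(4.6500e-04)² = 6.793e-07 m²; R₁ = ρL/(N·A_s) = (1.71×10^-8)(25.6)/(8×6.793e-07) = 0.08055 Ω
Section 2: A = 0.412 mm² = 4.120e-07 m²
R₂ = (1.71×10^-8)(35)/(4.120e-07) = 1.453 Ω
R = R₁ + R₂ = 1.533 Ω
V = IR = 2.73 × 1.533 = 4.19 V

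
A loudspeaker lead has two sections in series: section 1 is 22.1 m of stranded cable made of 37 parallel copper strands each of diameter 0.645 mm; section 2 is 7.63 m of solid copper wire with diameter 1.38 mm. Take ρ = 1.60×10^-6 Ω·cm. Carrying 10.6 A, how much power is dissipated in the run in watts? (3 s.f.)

12.5 W

ρ = 1.60×10^-6 Ω·cm = 1.60×10^-8 Ω·m
Section 1: A_strand = π(3.2250e-04)² = 3.267e-07 m²; R₁ = ρL/(N·A_s) = (1.60×10^-8)(22.1)/(37×3.267e-07) = 0.02925 Ω
Section 2: A = π(d/2)² = π(6.9000e-04 m)² = 1.496e-06 m²
R₂ = (1.60×10^-8)(7.63)/(1.496e-06) = 0.08162 Ω
R = R₁ + R₂ = 0.1109 Ω
P = I²R = (10.6)² × 0.1109 = 12.5 W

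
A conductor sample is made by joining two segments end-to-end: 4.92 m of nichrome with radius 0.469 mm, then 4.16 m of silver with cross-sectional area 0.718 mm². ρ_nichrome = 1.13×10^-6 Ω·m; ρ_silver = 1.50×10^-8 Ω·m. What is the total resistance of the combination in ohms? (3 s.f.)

Segment 1: A = πr² = π(4.6900e-04 m)² = 6.910e-07 m²
R₁ = ρL/A = (1.13×10^-6)(4.92)/(6.910e-07) = 8.045 Ω
Segment 2: A = 0.718 mm² = 7.180e-07 m²
R₂ = (1.50×10^-8)(4.16)/(7.180e-07) = 0.08691 Ω
R = R₁ + R₂ = 8.13 Ω

8.13 Ω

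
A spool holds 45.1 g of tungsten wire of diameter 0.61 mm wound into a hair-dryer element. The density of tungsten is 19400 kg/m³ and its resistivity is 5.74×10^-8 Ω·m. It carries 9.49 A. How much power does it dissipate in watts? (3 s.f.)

A = π(d/2)² = π(3.0500e-04 m)² = 2.9225e-07 m²
L = m/(density·A) = 0.0451/(19400×2.9225e-07) = 7.955 m
R = ρL/A = (5.74×10^-8)(7.955)/(2.9225e-07) = 1.562 Ω
P = I²R = (9.49)² × 1.562 = 141 W

141 W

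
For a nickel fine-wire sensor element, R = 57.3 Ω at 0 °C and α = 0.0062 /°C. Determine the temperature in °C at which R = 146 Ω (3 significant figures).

R = R₀(1 + α(T − T₀)) ⇒ T = T₀ + (R/R₀ − 1)/α
T = 0 + (146/57.3 − 1)/0.0062 = 0 + (1.548)/0.0062 = 250 °C

250 °C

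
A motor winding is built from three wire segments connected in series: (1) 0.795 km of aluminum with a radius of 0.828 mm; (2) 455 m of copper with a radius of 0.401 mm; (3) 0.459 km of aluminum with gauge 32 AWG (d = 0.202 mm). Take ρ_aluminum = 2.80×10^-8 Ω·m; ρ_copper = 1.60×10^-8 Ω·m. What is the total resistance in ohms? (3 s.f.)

Seg 1: A = πr² = π(8.2800e-04 m)² = 2.154e-06 m²
R_1 = (2.80×10^-8)(795)/(2.154e-06) = 10.34 Ω
Seg 2: A = πr² = π(4.0100e-04 m)² = 5.052e-07 m²
R_2 = (1.60×10^-8)(455)/(5.052e-07) = 14.41 Ω
Seg 3: A = π(0.202/2 mm)² = π(1.0100e-04 m)² = 3.205e-08 m²
R_3 = (2.80×10^-8)(459)/(3.205e-08) = 401 Ω
R_total = R_1 + R_2 + R_3 = 426 Ω

426 Ω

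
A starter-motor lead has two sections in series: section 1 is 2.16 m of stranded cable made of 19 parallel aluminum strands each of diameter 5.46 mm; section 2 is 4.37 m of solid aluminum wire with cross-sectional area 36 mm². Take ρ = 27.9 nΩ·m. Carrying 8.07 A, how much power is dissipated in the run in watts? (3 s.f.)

ρ = 27.9 nΩ·m = 2.79×10^-8 Ω·m
Section 1: A_strand = π(2.7300e-03)² = 2.341e-05 m²; R₁ = ρL/(N·A_s) = (2.79×10^-8)(2.16)/(19×2.341e-05) = 1.355×10^-4 Ω
Section 2: A = 36 mm² = 3.600e-05 m²
R₂ = (2.79×10^-8)(4.37)/(3.600e-05) = 0.003387 Ω
R = R₁ + R₂ = 0.003522 Ω
P = I²R = (8.07)² × 0.003522 = 0.229 W

0.229 W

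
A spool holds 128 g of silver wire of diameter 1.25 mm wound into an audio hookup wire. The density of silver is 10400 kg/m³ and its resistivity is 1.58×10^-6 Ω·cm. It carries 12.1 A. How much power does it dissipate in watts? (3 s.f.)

18.9 W

ρ = 1.58×10^-6 Ω·cm = 1.58×10^-8 Ω·m
A = π(d/2)² = π(6.2500e-04 m)² = 1.2272e-06 m²
L = m/(density·A) = 0.128/(10400×1.2272e-06) = 10.03 m
R = ρL/A = (1.58×10^-8)(10.03)/(1.2272e-06) = 0.1291 Ω
P = I²R = (12.1)² × 0.1291 = 18.9 W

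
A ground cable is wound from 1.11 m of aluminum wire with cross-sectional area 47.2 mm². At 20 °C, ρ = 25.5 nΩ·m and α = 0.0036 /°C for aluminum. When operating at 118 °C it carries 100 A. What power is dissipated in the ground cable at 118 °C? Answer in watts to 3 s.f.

ρ = 25.5 nΩ·m = 2.55×10^-8 Ω·m
A = 47.2 mm² = 4.720e-05 m²
R₍20₎ = ρL/A = (2.55×10^-8)(1.11)/(4.720e-05) = 5.997×10^-4 Ω
R₍118₎ = R₍20₎(1 + αΔT) = 5.997×10^-4 × (1 + 0.0036×98) = 8.113×10^-4 Ω
P = I²R = (100)² × 8.113×10^-4 = 8.11 W

8.11 W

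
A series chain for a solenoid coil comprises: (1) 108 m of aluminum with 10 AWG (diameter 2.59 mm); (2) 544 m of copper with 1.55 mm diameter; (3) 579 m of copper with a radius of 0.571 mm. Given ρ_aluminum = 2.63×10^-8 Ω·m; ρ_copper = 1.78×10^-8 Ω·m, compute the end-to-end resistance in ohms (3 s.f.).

15.7 Ω

Seg 1: A = π(2.59/2 mm)² = π(1.2950e-03 m)² = 5.269e-06 m²
R_1 = (2.63×10^-8)(108)/(5.269e-06) = 0.5391 Ω
Seg 2: A = π(d/2)² = π(7.7500e-04 m)² = 1.887e-06 m²
R_2 = (1.78×10^-8)(544)/(1.887e-06) = 5.132 Ω
Seg 3: A = πr² = π(5.7100e-04 m)² = 1.024e-06 m²
R_3 = (1.78×10^-8)(579)/(1.024e-06) = 10.06 Ω
R_total = R_1 + R_2 + R_3 = 15.7 Ω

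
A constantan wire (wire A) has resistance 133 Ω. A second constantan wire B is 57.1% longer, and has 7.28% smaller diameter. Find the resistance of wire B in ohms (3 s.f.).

243 Ω

R ∝ L/d², so R_B/R_A = (1 + 57.1/100) × (1 − 7.28/100)⁻²
= 1.571 × 1.163 = 1.827
R_B = 1.827 × 133 = 243 Ω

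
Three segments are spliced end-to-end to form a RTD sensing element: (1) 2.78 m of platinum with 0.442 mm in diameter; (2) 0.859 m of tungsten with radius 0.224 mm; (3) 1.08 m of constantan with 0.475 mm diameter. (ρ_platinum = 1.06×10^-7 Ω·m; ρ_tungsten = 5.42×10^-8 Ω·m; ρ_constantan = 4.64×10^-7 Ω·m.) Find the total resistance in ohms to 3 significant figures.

5.04 Ω

Seg 1: A = π(d/2)² = π(2.2100e-04 m)² = 1.534e-07 m²
R_1 = (1.06×10^-7)(2.78)/(1.534e-07) = 1.921 Ω
Seg 2: A = πr² = π(2.2400e-04 m)² = 1.576e-07 m²
R_2 = (5.42×10^-8)(0.859)/(1.576e-07) = 0.2954 Ω
Seg 3: A = π(d/2)² = π(2.3750e-04 m)² = 1.772e-07 m²
R_3 = (4.64×10^-7)(1.08)/(1.772e-07) = 2.828 Ω
R_total = R_1 + R_2 + R_3 = 5.04 Ω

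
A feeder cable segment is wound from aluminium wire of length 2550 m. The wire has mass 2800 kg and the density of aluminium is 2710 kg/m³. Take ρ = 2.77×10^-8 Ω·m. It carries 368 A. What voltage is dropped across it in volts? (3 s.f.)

A = m/(density·L) = 2800/(2710×2550) = 4.0518e-04 m²
R = ρL/A = (2.77×10^-8)(2550)/(4.0518e-04) = 0.1743 Ω
V = IR = 368 × 0.1743 = 64.2 V

64.2 V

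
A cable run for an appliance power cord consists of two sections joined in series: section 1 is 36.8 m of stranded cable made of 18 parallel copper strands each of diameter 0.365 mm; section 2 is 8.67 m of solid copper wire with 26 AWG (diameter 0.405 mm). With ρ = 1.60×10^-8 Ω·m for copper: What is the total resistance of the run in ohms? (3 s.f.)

1.39 Ω

Section 1: A_strand = π(1.8250e-04)² = 1.046e-07 m²; R₁ = ρL/(N·A_s) = (1.60×10^-8)(36.8)/(18×1.046e-07) = 0.3126 Ω
Section 2: A = π(0.405/2 mm)² = π(2.0250e-04 m)² = 1.288e-07 m²
R₂ = (1.60×10^-8)(8.67)/(1.288e-07) = 1.077 Ω
R = R₁ + R₂ = 1.39 Ω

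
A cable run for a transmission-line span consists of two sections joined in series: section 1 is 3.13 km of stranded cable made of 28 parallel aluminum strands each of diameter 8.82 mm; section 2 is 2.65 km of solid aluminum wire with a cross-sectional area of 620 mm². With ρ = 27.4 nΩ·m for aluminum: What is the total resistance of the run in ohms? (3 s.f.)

ρ = 27.4 nΩ·m = 2.74×10^-8 Ω·m
Section 1: A_strand = π(4.4100e-03)² = 6.110e-05 m²; R₁ = ρL/(N·A_s) = (2.74×10^-8)(3130)/(28×6.110e-05) = 0.05013 Ω
Section 2: A = 620 mm² = 6.200e-04 m²
R₂ = (2.74×10^-8)(2650)/(6.200e-04) = 0.1171 Ω
R = R₁ + R₂ = 0.167 Ω

0.167 Ω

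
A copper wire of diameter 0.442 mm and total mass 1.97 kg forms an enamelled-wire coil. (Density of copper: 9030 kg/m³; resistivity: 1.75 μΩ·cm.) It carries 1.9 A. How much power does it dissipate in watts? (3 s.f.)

585 W

ρ = 1.75 μΩ·cm = 1.75×10^-8 Ω·m
A = π(d/2)² = π(2.2100e-04 m)² = 1.5344e-07 m²
L = m/(density·A) = 1.97/(9030×1.5344e-07) = 1422 m
R = ρL/A = (1.75×10^-8)(1422)/(1.5344e-07) = 162.2 Ω
P = I²R = (1.9)² × 162.2 = 585 W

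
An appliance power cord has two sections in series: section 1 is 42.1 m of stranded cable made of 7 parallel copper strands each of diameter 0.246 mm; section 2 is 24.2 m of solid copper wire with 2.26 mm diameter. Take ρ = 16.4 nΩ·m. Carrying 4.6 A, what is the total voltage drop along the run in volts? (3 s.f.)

10.0 V

ρ = 16.4 nΩ·m = 1.64×10^-8 Ω·m
Section 1: A_strand = π(1.2300e-04)² = 4.753e-08 m²; R₁ = ρL/(N·A_s) = (1.64×10^-8)(42.1)/(7×4.753e-08) = 2.075 Ω
Section 2: A = π(d/2)² = π(1.1300e-03 m)² = 4.011e-06 m²
R₂ = (1.64×10^-8)(24.2)/(4.011e-06) = 0.09894 Ω
R = R₁ + R₂ = 2.174 Ω
V = IR = 4.6 × 2.174 = 10.0 V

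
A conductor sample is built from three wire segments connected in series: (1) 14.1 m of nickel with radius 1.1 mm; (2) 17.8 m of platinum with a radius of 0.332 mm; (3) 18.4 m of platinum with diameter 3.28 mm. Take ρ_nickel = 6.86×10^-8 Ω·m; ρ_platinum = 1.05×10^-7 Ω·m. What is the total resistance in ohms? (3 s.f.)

Seg 1: A = πr² = π(1.1000e-03 m)² = 3.801e-06 m²
R_1 = (6.86×10^-8)(14.1)/(3.801e-06) = 0.2545 Ω
Seg 2: A = πr² = π(3.3200e-04 m)² = 3.463e-07 m²
R_2 = (1.05×10^-7)(17.8)/(3.463e-07) = 5.397 Ω
Seg 3: A = π(d/2)² = π(1.6400e-03 m)² = 8.450e-06 m²
R_3 = (1.05×10^-7)(18.4)/(8.450e-06) = 0.2286 Ω
R_total = R_1 + R_2 + R_3 = 5.88 Ω

5.88 Ω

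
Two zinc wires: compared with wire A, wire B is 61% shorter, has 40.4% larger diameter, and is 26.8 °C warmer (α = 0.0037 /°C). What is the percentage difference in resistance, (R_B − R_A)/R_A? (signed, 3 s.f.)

-78.3%

R ∝ ρL/d² with ρ ∝ (1+αΔT), so R_B/R_A = (1 − 61/100) × (1 + 40.4/100)⁻² × (1 + 0.0037×26.8)
= 0.39 × 0.5073 × 1.099 = 0.2175
(R_B − R_A)/R_A = 0.2175 − 1 = -78.3%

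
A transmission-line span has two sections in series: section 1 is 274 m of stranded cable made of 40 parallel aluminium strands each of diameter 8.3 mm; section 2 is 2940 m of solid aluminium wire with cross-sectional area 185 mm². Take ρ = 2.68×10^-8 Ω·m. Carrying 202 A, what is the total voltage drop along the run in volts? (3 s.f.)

Section 1: A_strand = π(4.1500e-03)² = 5.411e-05 m²; R₁ = ρL/(N·A_s) = (2.68×10^-8)(274)/(40×5.411e-05) = 0.003393 Ω
Section 2: A = 185 mm² = 1.850e-04 m²
R₂ = (2.68×10^-8)(2940)/(1.850e-04) = 0.4259 Ω
R = R₁ + R₂ = 0.4293 Ω
V = IR = 202 × 0.4293 = 86.7 V

86.7 V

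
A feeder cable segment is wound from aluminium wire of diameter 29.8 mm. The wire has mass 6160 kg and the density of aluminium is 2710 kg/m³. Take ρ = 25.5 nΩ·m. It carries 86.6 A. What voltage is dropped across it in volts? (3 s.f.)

10.3 V

ρ = 25.5 nΩ·m = 2.55×10^-8 Ω·m
A = π(d/2)² = π(1.4900e-02 m)² = 6.9746e-04 m²
L = m/(density·A) = 6160/(2710×6.9746e-04) = 3259 m
R = ρL/A = (2.55×10^-8)(3259)/(6.9746e-04) = 0.1192 Ω
V = IR = 86.6 × 0.1192 = 10.3 V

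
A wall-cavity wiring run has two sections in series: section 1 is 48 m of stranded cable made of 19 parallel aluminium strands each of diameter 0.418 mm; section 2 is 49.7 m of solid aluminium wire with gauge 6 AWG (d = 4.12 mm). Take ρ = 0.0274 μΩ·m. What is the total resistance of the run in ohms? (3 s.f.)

0.607 Ω

ρ = 0.0274 μΩ·m = 2.74×10^-8 Ω·m
Section 1: A_strand = π(2.0900e-04)² = 1.372e-07 m²; R₁ = ρL/(N·A_s) = (2.74×10^-8)(48)/(19×1.372e-07) = 0.5044 Ω
Section 2: A = π(4.12/2 mm)² = π(2.0600e-03 m)² = 1.333e-05 m²
R₂ = (2.74×10^-8)(49.7)/(1.333e-05) = 0.1021 Ω
R = R₁ + R₂ = 0.607 Ω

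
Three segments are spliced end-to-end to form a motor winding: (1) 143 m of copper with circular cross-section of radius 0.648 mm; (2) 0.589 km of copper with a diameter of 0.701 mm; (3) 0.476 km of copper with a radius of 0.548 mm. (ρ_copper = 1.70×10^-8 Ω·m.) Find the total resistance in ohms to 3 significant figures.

36.4 Ω

Seg 1: A = πr² = π(6.4800e-04 m)² = 1.319e-06 m²
R_1 = (1.70×10^-8)(143)/(1.319e-06) = 1.843 Ω
Seg 2: A = π(d/2)² = π(3.5050e-04 m)² = 3.859e-07 m²
R_2 = (1.70×10^-8)(589)/(3.859e-07) = 25.94 Ω
Seg 3: A = πr² = π(5.4800e-04 m)² = 9.434e-07 m²
R_3 = (1.70×10^-8)(476)/(9.434e-07) = 8.577 Ω
R_total = R_1 + R_2 + R_3 = 36.4 Ω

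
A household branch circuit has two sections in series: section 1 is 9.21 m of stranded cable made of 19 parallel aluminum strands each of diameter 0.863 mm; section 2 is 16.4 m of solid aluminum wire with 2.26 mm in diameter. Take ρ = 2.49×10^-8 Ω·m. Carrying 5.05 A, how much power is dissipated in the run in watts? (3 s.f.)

Section 1: A_strand = π(4.3150e-04)² = 5.849e-07 m²; R₁ = ρL/(N·A_s) = (2.49×10^-8)(9.21)/(19×5.849e-07) = 0.02063 Ω
Section 2: A = π(d/2)² = π(1.1300e-03 m)² = 4.011e-06 m²
R₂ = (2.49×10^-8)(16.4)/(4.011e-06) = 0.1018 Ω
R = R₁ + R₂ = 0.1224 Ω
P = I²R = (5.05)² × 0.1224 = 3.12 W

3.12 W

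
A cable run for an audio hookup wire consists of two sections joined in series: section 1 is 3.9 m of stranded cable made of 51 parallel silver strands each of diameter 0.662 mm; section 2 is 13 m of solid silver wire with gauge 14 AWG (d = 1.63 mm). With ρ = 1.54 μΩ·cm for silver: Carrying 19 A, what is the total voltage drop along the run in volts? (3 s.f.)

1.89 V

ρ = 1.54 μΩ·cm = 1.54×10^-8 Ω·m
Section 1: A_strand = π(3.3100e-04)² = 3.442e-07 m²; R₁ = ρL/(N·A_s) = (1.54×10^-8)(3.9)/(51×3.442e-07) = 0.003421 Ω
Section 2: A = π(1.63/2 mm)² = π(8.1500e-04 m)² = 2.087e-06 m²
R₂ = (1.54×10^-8)(13)/(2.087e-06) = 0.09594 Ω
R = R₁ + R₂ = 0.09936 Ω
V = IR = 19 × 0.09936 = 1.89 V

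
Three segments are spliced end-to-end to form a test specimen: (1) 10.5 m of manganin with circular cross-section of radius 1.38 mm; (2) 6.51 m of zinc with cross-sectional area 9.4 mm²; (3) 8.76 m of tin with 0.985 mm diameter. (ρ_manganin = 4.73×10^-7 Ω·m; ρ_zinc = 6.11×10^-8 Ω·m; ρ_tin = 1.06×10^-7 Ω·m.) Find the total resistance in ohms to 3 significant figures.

2.09 Ω

Seg 1: A = πr² = π(1.3800e-03 m)² = 5.983e-06 m²
R_1 = (4.73×10^-7)(10.5)/(5.983e-06) = 0.8301 Ω
Seg 2: A = 9.4 mm² = 9.400e-06 m²
R_2 = (6.11×10^-8)(6.51)/(9.400e-06) = 0.04231 Ω
Seg 3: A = π(d/2)² = π(4.9250e-04 m)² = 7.620e-07 m²
R_3 = (1.06×10^-7)(8.76)/(7.620e-07) = 1.219 Ω
R_total = R_1 + R_2 + R_3 = 2.09 Ω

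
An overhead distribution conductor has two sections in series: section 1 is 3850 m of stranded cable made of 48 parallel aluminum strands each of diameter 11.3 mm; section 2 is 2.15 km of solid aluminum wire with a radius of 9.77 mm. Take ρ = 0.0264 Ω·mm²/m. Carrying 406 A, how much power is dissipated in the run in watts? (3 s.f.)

ρ = 0.0264 Ω·mm²/m = 2.64×10^-8 Ω·m
Section 1: A_strand = π(5.6500e-03)² = 1.003e-04 m²; R₁ = ρL/(N·A_s) = (2.64×10^-8)(3850)/(48×1.003e-04) = 0.02111 Ω
Section 2: A = πr² = π(9.7700e-03 m)² = 2.999e-04 m²
R₂ = (2.64×10^-8)(2150)/(2.999e-04) = 0.1893 Ω
R = R₁ + R₂ = 0.2104 Ω
P = I²R = (406)² × 0.2104 = 34700 W

34700 W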